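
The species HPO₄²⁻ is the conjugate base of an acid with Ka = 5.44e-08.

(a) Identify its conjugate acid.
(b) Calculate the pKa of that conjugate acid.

(a) The conjugate acid is formed by adding one H⁺ to HPO₄²⁻, giving H₂PO₄⁻. (b) pKa = -log(Ka) = -log(5.44e-08) = 7.26.

Conjugate acid: H₂PO₄⁻; pK_a = 7.26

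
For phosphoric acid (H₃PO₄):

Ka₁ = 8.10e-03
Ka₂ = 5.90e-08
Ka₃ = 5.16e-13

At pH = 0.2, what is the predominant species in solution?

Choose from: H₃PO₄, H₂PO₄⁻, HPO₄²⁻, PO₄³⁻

pKa₁ = 2.09, pKa₂ = 7.23, pKa₃ = 12.29. For a polyprotic acid the predominant species crosses at each pKa: below pKa_n the protonated form dominates, above it the deprotonated form does. At pH = 0.2, the predominant species is H₃PO₄.

H₃PO₄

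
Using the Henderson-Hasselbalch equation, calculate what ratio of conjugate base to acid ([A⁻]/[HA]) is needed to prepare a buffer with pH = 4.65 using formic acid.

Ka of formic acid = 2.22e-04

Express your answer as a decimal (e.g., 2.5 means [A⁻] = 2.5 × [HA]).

pKa = -log(2.22e-04) = 3.6536. pH = pKa + log([A⁻]/[HA]), so log([A⁻]/[HA]) = pH − pKa = 4.65 − 3.6536 = 0.9964. [A⁻]/[HA] = 10^(0.9964) = 9.92

[A⁻]/[HA] = 9.92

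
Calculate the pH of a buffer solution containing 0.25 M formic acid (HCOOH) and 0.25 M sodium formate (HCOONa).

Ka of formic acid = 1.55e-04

pKa = -log(1.55e-04) = 3.81. pH = pKa + log([A⁻]/[HA]) = 3.81 + log(0.25/0.25)

pH = 3.81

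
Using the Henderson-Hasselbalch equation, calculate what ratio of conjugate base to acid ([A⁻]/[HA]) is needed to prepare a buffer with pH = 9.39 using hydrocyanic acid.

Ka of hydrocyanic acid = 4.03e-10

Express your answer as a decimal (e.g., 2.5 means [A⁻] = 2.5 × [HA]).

pKa = -log(4.03e-10) = 9.3947. pH = pKa + log([A⁻]/[HA]), so log([A⁻]/[HA]) = pH − pKa = 9.39 − 9.3947 = -0.0047. [A⁻]/[HA] = 10^(-0.0047) = 0.989

[A⁻]/[HA] = 0.989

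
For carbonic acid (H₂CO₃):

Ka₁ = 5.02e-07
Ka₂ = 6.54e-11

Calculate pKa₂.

pKa₂ = -log(Ka₂) = -log(6.54e-11) = 10.18.

pK_{a2} = 10.18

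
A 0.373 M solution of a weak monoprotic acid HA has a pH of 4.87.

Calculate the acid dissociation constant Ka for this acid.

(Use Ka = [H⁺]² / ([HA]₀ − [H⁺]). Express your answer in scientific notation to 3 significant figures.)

[H⁺] = 10^(−pH) = 10^(−4.87) = 1.349e-05 M. For HA ⇌ H⁺ + A⁻, Ka = [H⁺][A⁻]/[HA] = [H⁺]² / ([HA]₀ − [H⁺]) = (1.349e-05)² / (0.373 − 1.349e-05) = 4.88e-10.

K_a = 4.88e-10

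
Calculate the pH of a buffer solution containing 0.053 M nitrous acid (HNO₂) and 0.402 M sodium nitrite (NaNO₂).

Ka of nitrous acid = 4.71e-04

pKa = -log(4.71e-04) = 3.33. pH = pKa + log([A⁻]/[HA]) = 3.33 + log(0.402/0.053)

pH = 4.21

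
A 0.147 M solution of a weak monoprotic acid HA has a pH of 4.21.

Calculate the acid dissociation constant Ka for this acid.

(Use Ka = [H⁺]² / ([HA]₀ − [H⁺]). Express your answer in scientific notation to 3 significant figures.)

[H⁺] = 10^(−pH) = 10^(−4.21) = 6.166e-05 M. For HA ⇌ H⁺ + A⁻, Ka = [H⁺][A⁻]/[HA] = [H⁺]² / ([HA]₀ − [H⁺]) = (6.166e-05)² / (0.147 − 6.166e-05) = 2.59e-08.

K_a = 2.59e-08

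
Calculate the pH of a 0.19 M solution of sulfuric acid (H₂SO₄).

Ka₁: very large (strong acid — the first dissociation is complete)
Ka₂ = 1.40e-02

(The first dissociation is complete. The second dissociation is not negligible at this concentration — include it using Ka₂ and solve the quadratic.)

First dissociation is complete: [H⁺]₀ = [HSO₄⁻]₀ = C = 0.19 M. Second dissociation HSO₄⁻ ⇌ H⁺ + SO₄²⁻: let x = [SO₄²⁻]. Ka₂ = (C + x)·x / (C − x) = 1.40e-02 → x² + (C + Ka₂)·x − Ka₂·C = 0 → x² + 0.20400·x − 2.660e-03 = 0. x = (−0.20400 + √(0.20400² + 4 × 2.660e-03)) / 2 = 1.2298e-02 M. [H⁺] = C + x = 0.19 + 1.2298e-02 = 2.0230e-01 M. pH = -log(2.0230e-01) = 0.69.

pH = 0.69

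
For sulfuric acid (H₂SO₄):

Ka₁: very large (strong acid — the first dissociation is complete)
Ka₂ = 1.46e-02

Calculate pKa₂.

pKa₂ = -log(Ka₂) = -log(1.46e-02) = 1.84.

pK_{a2} = 1.84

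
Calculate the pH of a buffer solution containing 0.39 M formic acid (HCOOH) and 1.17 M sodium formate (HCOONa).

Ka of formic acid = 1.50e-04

pKa = -log(1.50e-04) = 3.82. pH = pKa + log([A⁻]/[HA]) = 3.82 + log(1.17/0.39)

pH = 4.30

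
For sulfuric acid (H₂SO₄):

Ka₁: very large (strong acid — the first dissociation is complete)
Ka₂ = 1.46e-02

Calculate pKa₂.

pKa₂ = -log(Ka₂) = -log(1.46e-02) = 1.84.

pK_{a2} = 1.84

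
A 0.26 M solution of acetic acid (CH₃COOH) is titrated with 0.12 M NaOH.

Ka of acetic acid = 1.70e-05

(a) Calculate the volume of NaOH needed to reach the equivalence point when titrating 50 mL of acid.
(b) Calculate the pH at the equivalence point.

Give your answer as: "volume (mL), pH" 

moles acid = 0.26 × 50/1000 = 0.013 mol; V_base = moles/0.12 × 1000 = 108.3 mL. At equivalence only the conjugate base is present: [A⁻] = 0.013/0.158 = 8.2105e-02 M. Kb = Kw/Ka = 5.88e-10; [OH⁻] = √(Kb × [A⁻]) = 6.9496e-06; pOH = 5.16; pH = 14 - pOH = 8.84.

V = 108.3 mL, pH = 8.84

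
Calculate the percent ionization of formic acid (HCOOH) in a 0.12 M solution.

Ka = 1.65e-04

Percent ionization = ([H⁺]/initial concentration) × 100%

Using Ka equilibrium: x² + Ka×x - Ka×C = 0. Solving: [H⁺] = 4.3680e-03. Percent = (4.3680e-03/0.12) × 100

Percent ionization = 3.64%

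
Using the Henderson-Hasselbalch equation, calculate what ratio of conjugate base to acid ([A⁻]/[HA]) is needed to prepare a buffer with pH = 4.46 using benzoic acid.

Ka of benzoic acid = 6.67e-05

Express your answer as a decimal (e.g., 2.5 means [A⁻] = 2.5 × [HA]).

pKa = -log(6.67e-05) = 4.1759. pH = pKa + log([A⁻]/[HA]), so log([A⁻]/[HA]) = pH − pKa = 4.46 − 4.1759 = 0.2841. [A⁻]/[HA] = 10^(0.2841) = 1.92

[A⁻]/[HA] = 1.92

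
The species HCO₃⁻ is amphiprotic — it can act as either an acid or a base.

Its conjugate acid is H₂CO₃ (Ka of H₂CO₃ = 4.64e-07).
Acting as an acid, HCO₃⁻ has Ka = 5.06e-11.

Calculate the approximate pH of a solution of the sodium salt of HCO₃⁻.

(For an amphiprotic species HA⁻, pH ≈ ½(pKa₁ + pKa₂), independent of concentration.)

pKa₁ = -log(4.64e-07) = 6.33; pKa₂ = -log(5.06e-11) = 10.30. For an amphiprotic species, pH ≈ ½(pKa₁ + pKa₂) = ½(6.33 + 10.30) = 8.31.

pH = 8.31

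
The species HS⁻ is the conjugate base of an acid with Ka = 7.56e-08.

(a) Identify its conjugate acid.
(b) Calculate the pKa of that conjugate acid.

(a) The conjugate acid is formed by adding one H⁺ to HS⁻, giving H₂S. (b) pKa = -log(Ka) = -log(7.56e-08) = 7.12.

Conjugate acid: H₂S; pK_a = 7.12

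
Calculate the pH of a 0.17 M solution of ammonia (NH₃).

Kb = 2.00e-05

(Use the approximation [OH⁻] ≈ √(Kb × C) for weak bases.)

[OH⁻] = √(Kb × C) = √(2.00e-05 × 0.17) = 1.8439e-03. pOH = 2.73, pH = 14 - pOH

pH = 11.27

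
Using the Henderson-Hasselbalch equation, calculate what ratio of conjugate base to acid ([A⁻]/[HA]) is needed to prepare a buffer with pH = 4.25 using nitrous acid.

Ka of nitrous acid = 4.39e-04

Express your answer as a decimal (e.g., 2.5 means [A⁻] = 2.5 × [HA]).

pKa = -log(4.39e-04) = 3.3575. pH = pKa + log([A⁻]/[HA]), so log([A⁻]/[HA]) = pH − pKa = 4.25 − 3.3575 = 0.8925. [A⁻]/[HA] = 10^(0.8925) = 7.81

[A⁻]/[HA] = 7.81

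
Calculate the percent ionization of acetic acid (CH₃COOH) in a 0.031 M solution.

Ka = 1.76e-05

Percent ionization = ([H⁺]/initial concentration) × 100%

Using Ka equilibrium: x² + Ka×x - Ka×C = 0. Solving: [H⁺] = 7.2990e-04. Percent = (7.2990e-04/0.031) × 100

Percent ionization = 2.35%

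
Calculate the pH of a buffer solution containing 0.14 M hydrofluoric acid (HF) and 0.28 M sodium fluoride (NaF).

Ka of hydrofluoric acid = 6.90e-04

pKa = -log(6.90e-04) = 3.16. pH = pKa + log([A⁻]/[HA]) = 3.16 + log(0.28/0.14)

pH = 3.46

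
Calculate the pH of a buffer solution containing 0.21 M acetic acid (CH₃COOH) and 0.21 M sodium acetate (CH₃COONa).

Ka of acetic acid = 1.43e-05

pKa = -log(1.43e-05) = 4.84. pH = pKa + log([A⁻]/[HA]) = 4.84 + log(0.21/0.21)

pH = 4.84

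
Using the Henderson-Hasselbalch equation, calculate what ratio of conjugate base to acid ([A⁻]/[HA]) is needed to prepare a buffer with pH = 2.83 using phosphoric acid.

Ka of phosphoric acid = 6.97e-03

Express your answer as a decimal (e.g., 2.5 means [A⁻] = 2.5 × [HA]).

pKa = -log(6.97e-03) = 2.1568. pH = pKa + log([A⁻]/[HA]), so log([A⁻]/[HA]) = pH − pKa = 2.83 − 2.1568 = 0.6732. [A⁻]/[HA] = 10^(0.6732) = 4.71

[A⁻]/[HA] = 4.71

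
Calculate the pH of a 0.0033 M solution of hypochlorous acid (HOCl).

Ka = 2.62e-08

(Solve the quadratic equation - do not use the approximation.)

x² + Ka×x - Ka×C = 0. Using quadratic formula: [H⁺] = 9.2853e-06

pH = 5.03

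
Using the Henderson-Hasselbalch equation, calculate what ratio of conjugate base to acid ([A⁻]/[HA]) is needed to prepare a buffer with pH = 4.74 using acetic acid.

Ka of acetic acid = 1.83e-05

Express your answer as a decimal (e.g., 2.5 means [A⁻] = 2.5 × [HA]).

pKa = -log(1.83e-05) = 4.7375. pH = pKa + log([A⁻]/[HA]), so log([A⁻]/[HA]) = pH − pKa = 4.74 − 4.7375 = 0.0025. [A⁻]/[HA] = 10^(0.0025) = 1.01

[A⁻]/[HA] = 1.01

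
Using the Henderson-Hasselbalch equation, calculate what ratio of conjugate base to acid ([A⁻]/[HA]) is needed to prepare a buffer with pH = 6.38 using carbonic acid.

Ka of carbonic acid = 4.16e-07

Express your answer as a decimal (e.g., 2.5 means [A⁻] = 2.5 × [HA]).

pKa = -log(4.16e-07) = 6.3809. pH = pKa + log([A⁻]/[HA]), so log([A⁻]/[HA]) = pH − pKa = 6.38 − 6.3809 = -0.0009. [A⁻]/[HA] = 10^(-0.0009) = 0.998

[A⁻]/[HA] = 0.998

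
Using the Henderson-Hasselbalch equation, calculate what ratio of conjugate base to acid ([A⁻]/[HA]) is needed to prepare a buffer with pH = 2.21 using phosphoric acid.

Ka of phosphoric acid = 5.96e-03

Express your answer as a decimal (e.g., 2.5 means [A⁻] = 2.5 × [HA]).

pKa = -log(5.96e-03) = 2.2248. pH = pKa + log([A⁻]/[HA]), so log([A⁻]/[HA]) = pH − pKa = 2.21 − 2.2248 = -0.0148. [A⁻]/[HA] = 10^(-0.0148) = 0.967

[A⁻]/[HA] = 0.967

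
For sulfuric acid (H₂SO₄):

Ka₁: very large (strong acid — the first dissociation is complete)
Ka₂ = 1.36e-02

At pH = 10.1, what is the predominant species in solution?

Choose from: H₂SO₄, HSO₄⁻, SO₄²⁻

The first dissociation is complete, so H₂SO₄ itself is never the predominant species in water; pKa₂ = -log(1.36e-02) = 1.87. For a polyprotic acid the predominant species crosses at each pKa: below pKa_n the protonated form dominates, above it the deprotonated form does. At pH = 10.1, the predominant species is SO₄²⁻.

SO₄²⁻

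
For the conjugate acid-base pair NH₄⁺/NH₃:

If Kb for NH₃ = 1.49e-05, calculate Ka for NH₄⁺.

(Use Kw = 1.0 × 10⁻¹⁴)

For a conjugate pair Ka × Kb = Kw, so Ka = Kw/Kb = 1.0 × 10⁻¹⁴ / 1.49e-05 = 6.71e-10.

K_a = 6.71e-10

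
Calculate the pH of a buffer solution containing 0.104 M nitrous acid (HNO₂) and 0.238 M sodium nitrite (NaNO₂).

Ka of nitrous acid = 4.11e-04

pKa = -log(4.11e-04) = 3.39. pH = pKa + log([A⁻]/[HA]) = 3.39 + log(0.238/0.104)

pH = 3.75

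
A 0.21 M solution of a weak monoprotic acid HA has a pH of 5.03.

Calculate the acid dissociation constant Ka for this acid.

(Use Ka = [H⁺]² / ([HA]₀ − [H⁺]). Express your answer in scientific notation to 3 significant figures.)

[H⁺] = 10^(−pH) = 10^(−5.03) = 9.333e-06 M. For HA ⇌ H⁺ + A⁻, Ka = [H⁺][A⁻]/[HA] = [H⁺]² / ([HA]₀ − [H⁺]) = (9.333e-06)² / (0.21 − 9.333e-06) = 4.15e-10.

K_a = 4.15e-10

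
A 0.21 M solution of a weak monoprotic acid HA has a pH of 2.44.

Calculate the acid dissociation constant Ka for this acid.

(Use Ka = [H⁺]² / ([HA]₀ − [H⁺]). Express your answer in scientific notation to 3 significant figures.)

[H⁺] = 10^(−pH) = 10^(−2.44) = 3.631e-03 M. For HA ⇌ H⁺ + A⁻, Ka = [H⁺][A⁻]/[HA] = [H⁺]² / ([HA]₀ − [H⁺]) = (3.631e-03)² / (0.21 − 3.631e-03) = 6.39e-05.

K_a = 6.39e-05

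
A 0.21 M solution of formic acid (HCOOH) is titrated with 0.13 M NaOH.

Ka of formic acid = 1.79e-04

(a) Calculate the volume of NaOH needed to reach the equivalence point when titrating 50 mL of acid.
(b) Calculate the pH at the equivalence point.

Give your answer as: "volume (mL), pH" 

moles acid = 0.21 × 50/1000 = 0.0105 mol; V_base = moles/0.13 × 1000 = 80.8 mL. At equivalence only the conjugate base is present: [A⁻] = 0.0105/0.131 = 8.0294e-02 M. Kb = Kw/Ka = 5.59e-11; [OH⁻] = √(Kb × [A⁻]) = 2.1179e-06; pOH = 5.67; pH = 14 - pOH = 8.33.

V = 80.8 mL, pH = 8.33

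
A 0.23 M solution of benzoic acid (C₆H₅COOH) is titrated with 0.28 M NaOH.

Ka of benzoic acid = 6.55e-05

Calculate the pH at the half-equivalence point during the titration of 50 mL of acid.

At half-equivalence [HA] = [A⁻], so Henderson-Hasselbalch gives pH = pKa = -log(6.55e-05) = 4.18.

pH = pKa = 4.18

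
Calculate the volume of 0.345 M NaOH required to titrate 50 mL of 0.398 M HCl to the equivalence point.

At equivalence: moles acid = moles base. moles HCl = 0.398 × 50/1000 = 0.0199 mol. V_base = moles / 0.345 × 1000 = 57.7 mL.

V_{base} = 57.7 mL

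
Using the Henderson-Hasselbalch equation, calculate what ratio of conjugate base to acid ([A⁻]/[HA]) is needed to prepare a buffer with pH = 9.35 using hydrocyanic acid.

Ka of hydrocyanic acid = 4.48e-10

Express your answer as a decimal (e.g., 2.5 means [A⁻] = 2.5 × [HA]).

pKa = -log(4.48e-10) = 9.3487. pH = pKa + log([A⁻]/[HA]), so log([A⁻]/[HA]) = pH − pKa = 9.35 − 9.3487 = 0.0013. [A⁻]/[HA] = 10^(0.0013) = 1.00

[A⁻]/[HA] = 1.00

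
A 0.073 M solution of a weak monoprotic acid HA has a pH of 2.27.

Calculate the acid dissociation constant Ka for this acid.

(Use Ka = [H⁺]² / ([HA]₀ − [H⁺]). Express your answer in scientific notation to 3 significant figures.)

[H⁺] = 10^(−pH) = 10^(−2.27) = 5.370e-03 M. For HA ⇌ H⁺ + A⁻, Ka = [H⁺][A⁻]/[HA] = [H⁺]² / ([HA]₀ − [H⁺]) = (5.370e-03)² / (0.073 − 5.370e-03) = 4.26e-04.

K_a = 4.26e-04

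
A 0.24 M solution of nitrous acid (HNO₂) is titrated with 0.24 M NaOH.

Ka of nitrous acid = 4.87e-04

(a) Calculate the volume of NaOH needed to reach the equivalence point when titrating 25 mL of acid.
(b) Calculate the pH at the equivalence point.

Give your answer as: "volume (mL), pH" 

moles acid = 0.24 × 25/1000 = 0.006 mol; V_base = moles/0.24 × 1000 = 25.0 mL. At equivalence only the conjugate base is present: [A⁻] = 0.006/0.050 = 1.2000e-01 M. Kb = Kw/Ka = 2.05e-11; [OH⁻] = √(Kb × [A⁻]) = 1.5697e-06; pOH = 5.80; pH = 14 - pOH = 8.20.

V = 25.0 mL, pH = 8.20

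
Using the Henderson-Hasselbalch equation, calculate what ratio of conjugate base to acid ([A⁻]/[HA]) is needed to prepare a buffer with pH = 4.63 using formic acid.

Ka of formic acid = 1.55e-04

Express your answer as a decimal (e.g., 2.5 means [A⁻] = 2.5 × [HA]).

pKa = -log(1.55e-04) = 3.8097. pH = pKa + log([A⁻]/[HA]), so log([A⁻]/[HA]) = pH − pKa = 4.63 − 3.8097 = 0.8203. [A⁻]/[HA] = 10^(0.8203) = 6.61

[A⁻]/[HA] = 6.61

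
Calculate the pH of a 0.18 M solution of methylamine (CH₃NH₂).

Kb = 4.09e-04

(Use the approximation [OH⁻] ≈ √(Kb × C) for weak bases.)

[OH⁻] = √(Kb × C) = √(4.09e-04 × 0.18) = 8.5802e-03. pOH = 2.07, pH = 14 - pOH

pH = 11.93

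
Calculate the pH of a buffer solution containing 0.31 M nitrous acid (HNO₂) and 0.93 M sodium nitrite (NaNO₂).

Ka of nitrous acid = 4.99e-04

pKa = -log(4.99e-04) = 3.30. pH = pKa + log([A⁻]/[HA]) = 3.30 + log(0.93/0.31)

pH = 3.78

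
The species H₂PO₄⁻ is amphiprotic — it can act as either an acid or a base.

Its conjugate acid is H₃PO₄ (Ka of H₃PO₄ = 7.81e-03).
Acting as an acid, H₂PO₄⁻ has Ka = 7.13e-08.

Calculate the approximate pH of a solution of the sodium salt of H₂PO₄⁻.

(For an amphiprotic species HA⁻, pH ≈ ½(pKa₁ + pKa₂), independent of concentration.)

pKa₁ = -log(7.81e-03) = 2.11; pKa₂ = -log(7.13e-08) = 7.15. For an amphiprotic species, pH ≈ ½(pKa₁ + pKa₂) = ½(2.11 + 7.15) = 4.63.

pH = 4.63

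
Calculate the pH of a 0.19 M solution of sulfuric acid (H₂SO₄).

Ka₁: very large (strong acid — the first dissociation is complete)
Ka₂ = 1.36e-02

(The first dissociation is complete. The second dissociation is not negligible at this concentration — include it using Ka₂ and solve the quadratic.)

First dissociation is complete: [H⁺]₀ = [HSO₄⁻]₀ = C = 0.19 M. Second dissociation HSO₄⁻ ⇌ H⁺ + SO₄²⁻: let x = [SO₄²⁻]. Ka₂ = (C + x)·x / (C − x) = 1.36e-02 → x² + (C + Ka₂)·x − Ka₂·C = 0 → x² + 0.20360·x − 2.584e-03 = 0. x = (−0.20360 + √(0.20360² + 4 × 2.584e-03)) / 2 = 1.1986e-02 M. [H⁺] = C + x = 0.19 + 1.1986e-02 = 2.0199e-01 M. pH = -log(2.0199e-01) = 0.69.

pH = 0.69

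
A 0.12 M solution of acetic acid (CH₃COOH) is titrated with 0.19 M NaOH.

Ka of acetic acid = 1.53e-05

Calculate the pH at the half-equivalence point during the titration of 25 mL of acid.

At half-equivalence [HA] = [A⁻], so Henderson-Hasselbalch gives pH = pKa = -log(1.53e-05) = 4.82.

pH = pKa = 4.82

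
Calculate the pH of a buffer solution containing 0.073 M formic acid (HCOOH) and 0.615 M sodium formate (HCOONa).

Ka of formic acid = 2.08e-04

pKa = -log(2.08e-04) = 3.68. pH = pKa + log([A⁻]/[HA]) = 3.68 + log(0.615/0.073)

pH = 4.61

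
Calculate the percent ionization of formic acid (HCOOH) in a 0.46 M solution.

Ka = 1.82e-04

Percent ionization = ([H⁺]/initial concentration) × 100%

Using Ka equilibrium: x² + Ka×x - Ka×C = 0. Solving: [H⁺] = 9.0593e-03. Percent = (9.0593e-03/0.46) × 100

Percent ionization = 1.97%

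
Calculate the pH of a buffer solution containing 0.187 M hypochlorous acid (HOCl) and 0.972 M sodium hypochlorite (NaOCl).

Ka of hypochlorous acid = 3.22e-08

pKa = -log(3.22e-08) = 7.49. pH = pKa + log([A⁻]/[HA]) = 7.49 + log(0.972/0.187)

pH = 8.21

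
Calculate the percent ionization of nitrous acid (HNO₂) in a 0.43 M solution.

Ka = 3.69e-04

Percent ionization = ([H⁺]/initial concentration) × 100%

Using Ka equilibrium: x² + Ka×x - Ka×C = 0. Solving: [H⁺] = 1.2413e-02. Percent = (1.2413e-02/0.43) × 100

Percent ionization = 2.89%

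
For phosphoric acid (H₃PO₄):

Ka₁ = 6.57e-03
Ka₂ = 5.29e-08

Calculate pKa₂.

pKa₂ = -log(Ka₂) = -log(5.29e-08) = 7.28.

pK_{a2} = 7.28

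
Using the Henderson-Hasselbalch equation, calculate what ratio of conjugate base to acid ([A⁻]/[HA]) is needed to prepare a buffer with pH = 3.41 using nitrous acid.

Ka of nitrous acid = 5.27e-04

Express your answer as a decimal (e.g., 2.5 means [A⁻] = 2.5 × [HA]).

pKa = -log(5.27e-04) = 3.2782. pH = pKa + log([A⁻]/[HA]), so log([A⁻]/[HA]) = pH − pKa = 3.41 − 3.2782 = 0.1318. [A⁻]/[HA] = 10^(0.1318) = 1.35

[A⁻]/[HA] = 1.35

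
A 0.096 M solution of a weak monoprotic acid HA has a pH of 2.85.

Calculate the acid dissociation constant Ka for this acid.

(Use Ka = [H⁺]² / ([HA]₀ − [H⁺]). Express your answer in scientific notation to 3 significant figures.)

[H⁺] = 10^(−pH) = 10^(−2.85) = 1.413e-03 M. For HA ⇌ H⁺ + A⁻, Ka = [H⁺][A⁻]/[HA] = [H⁺]² / ([HA]₀ − [H⁺]) = (1.413e-03)² / (0.096 − 1.413e-03) = 2.11e-05.

K_a = 2.11e-05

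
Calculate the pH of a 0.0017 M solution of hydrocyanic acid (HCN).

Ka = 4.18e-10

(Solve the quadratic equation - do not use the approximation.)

x² + Ka×x - Ka×C = 0. Using quadratic formula: [H⁺] = 8.4276e-07

pH = 6.07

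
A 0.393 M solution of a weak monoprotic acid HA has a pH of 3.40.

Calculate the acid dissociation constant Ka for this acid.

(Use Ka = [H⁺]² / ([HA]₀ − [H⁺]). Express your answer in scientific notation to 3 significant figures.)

[H⁺] = 10^(−pH) = 10^(−3.40) = 3.981e-04 M. For HA ⇌ H⁺ + A⁻, Ka = [H⁺][A⁻]/[HA] = [H⁺]² / ([HA]₀ − [H⁺]) = (3.981e-04)² / (0.393 − 3.981e-04) = 4.04e-07.

K_a = 4.04e-07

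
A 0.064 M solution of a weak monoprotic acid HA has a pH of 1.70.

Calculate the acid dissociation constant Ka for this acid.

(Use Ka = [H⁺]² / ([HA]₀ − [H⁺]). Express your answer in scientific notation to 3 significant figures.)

[H⁺] = 10^(−pH) = 10^(−1.70) = 1.995e-02 M. For HA ⇌ H⁺ + A⁻, Ka = [H⁺][A⁻]/[HA] = [H⁺]² / ([HA]₀ − [H⁺]) = (1.995e-02)² / (0.064 − 1.995e-02) = 9.04e-03.

K_a = 9.04e-03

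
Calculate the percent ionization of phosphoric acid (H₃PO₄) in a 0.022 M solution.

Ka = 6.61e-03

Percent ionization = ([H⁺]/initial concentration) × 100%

Using Ka equilibrium: x² + Ka×x - Ka×C = 0. Solving: [H⁺] = 9.1987e-03. Percent = (9.1987e-03/0.022) × 100

Percent ionization = 41.8%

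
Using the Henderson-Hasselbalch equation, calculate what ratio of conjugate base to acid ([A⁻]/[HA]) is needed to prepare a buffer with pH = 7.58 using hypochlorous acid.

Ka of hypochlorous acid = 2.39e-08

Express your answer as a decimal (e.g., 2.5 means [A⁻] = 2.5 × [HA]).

pKa = -log(2.39e-08) = 7.6216. pH = pKa + log([A⁻]/[HA]), so log([A⁻]/[HA]) = pH − pKa = 7.58 − 7.6216 = -0.0416. [A⁻]/[HA] = 10^(-0.0416) = 0.909

[A⁻]/[HA] = 0.909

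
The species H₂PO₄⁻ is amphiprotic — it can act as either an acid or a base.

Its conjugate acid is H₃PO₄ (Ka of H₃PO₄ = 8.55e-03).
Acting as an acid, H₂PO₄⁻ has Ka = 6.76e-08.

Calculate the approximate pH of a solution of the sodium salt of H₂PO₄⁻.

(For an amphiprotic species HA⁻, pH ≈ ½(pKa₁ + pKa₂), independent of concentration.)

pKa₁ = -log(8.55e-03) = 2.07; pKa₂ = -log(6.76e-08) = 7.17. For an amphiprotic species, pH ≈ ½(pKa₁ + pKa₂) = ½(2.07 + 7.17) = 4.62.

pH = 4.62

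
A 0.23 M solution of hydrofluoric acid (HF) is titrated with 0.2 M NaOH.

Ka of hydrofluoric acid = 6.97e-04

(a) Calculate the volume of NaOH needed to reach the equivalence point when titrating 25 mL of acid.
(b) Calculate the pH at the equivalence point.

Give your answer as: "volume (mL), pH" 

moles acid = 0.23 × 25/1000 = 0.00575 mol; V_base = moles/0.2 × 1000 = 28.7 mL. At equivalence only the conjugate base is present: [A⁻] = 0.00575/0.054 = 1.0698e-01 M. Kb = Kw/Ka = 1.43e-11; [OH⁻] = √(Kb × [A⁻]) = 1.2389e-06; pOH = 5.91; pH = 14 - pOH = 8.09.

V = 28.7 mL, pH = 8.09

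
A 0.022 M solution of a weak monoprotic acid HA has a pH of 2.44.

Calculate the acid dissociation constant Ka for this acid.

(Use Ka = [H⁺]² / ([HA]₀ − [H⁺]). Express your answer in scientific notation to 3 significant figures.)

[H⁺] = 10^(−pH) = 10^(−2.44) = 3.631e-03 M. For HA ⇌ H⁺ + A⁻, Ka = [H⁺][A⁻]/[HA] = [H⁺]² / ([HA]₀ − [H⁺]) = (3.631e-03)² / (0.022 − 3.631e-03) = 7.18e-04.

K_a = 7.18e-04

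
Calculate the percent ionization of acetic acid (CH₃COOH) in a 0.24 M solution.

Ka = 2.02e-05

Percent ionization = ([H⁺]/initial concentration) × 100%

Using Ka equilibrium: x² + Ka×x - Ka×C = 0. Solving: [H⁺] = 2.1917e-03. Percent = (2.1917e-03/0.24) × 100

Percent ionization = 0.913%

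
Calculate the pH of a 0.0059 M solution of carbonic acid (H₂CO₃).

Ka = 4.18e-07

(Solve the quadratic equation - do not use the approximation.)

x² + Ka×x - Ka×C = 0. Using quadratic formula: [H⁺] = 4.9452e-05

pH = 4.31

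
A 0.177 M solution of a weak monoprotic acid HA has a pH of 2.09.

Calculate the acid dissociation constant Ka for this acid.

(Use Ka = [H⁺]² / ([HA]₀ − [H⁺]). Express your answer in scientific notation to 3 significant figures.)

[H⁺] = 10^(−pH) = 10^(−2.09) = 8.128e-03 M. For HA ⇌ H⁺ + A⁻, Ka = [H⁺][A⁻]/[HA] = [H⁺]² / ([HA]₀ − [H⁺]) = (8.128e-03)² / (0.177 − 8.128e-03) = 3.91e-04.

K_a = 3.91e-04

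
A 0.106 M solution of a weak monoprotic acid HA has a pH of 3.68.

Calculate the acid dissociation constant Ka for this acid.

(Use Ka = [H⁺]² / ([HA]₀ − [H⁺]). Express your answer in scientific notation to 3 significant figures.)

[H⁺] = 10^(−pH) = 10^(−3.68) = 2.089e-04 M. For HA ⇌ H⁺ + A⁻, Ka = [H⁺][A⁻]/[HA] = [H⁺]² / ([HA]₀ − [H⁺]) = (2.089e-04)² / (0.106 − 2.089e-04) = 4.13e-07.

K_a = 4.13e-07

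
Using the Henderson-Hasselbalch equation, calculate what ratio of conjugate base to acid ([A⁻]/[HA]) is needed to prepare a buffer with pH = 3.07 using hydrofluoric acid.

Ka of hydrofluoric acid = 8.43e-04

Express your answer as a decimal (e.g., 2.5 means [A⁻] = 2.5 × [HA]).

pKa = -log(8.43e-04) = 3.0742. pH = pKa + log([A⁻]/[HA]), so log([A⁻]/[HA]) = pH − pKa = 3.07 − 3.0742 = -0.0042. [A⁻]/[HA] = 10^(-0.0042) = 0.990

[A⁻]/[HA] = 0.990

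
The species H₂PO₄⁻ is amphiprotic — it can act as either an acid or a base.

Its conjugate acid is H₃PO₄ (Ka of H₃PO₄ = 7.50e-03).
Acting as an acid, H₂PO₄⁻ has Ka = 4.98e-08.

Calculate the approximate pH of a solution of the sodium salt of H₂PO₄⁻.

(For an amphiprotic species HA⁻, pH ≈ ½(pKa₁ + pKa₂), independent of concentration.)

pKa₁ = -log(7.50e-03) = 2.12; pKa₂ = -log(4.98e-08) = 7.30. For an amphiprotic species, pH ≈ ½(pKa₁ + pKa₂) = ½(2.12 + 7.30) = 4.71.

pH = 4.71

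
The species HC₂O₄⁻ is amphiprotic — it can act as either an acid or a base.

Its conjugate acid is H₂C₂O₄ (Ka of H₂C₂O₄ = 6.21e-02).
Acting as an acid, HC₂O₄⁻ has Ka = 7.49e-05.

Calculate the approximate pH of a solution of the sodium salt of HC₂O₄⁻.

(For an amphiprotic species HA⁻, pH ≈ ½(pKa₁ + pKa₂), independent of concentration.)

pKa₁ = -log(6.21e-02) = 1.21; pKa₂ = -log(7.49e-05) = 4.13. For an amphiprotic species, pH ≈ ½(pKa₁ + pKa₂) = ½(1.21 + 4.13) = 2.67.

pH = 2.67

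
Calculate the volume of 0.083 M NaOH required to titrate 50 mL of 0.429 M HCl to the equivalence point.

At equivalence: moles acid = moles base. moles HCl = 0.429 × 50/1000 = 0.02145 mol. V_base = moles / 0.083 × 1000 = 258.4 mL.

V_{base} = 258.4 mL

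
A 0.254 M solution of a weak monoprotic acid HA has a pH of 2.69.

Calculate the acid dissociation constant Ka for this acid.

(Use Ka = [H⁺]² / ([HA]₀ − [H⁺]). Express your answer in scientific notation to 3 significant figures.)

[H⁺] = 10^(−pH) = 10^(−2.69) = 2.042e-03 M. For HA ⇌ H⁺ + A⁻, Ka = [H⁺][A⁻]/[HA] = [H⁺]² / ([HA]₀ − [H⁺]) = (2.042e-03)² / (0.254 − 2.042e-03) = 1.65e-05.

K_a = 1.65e-05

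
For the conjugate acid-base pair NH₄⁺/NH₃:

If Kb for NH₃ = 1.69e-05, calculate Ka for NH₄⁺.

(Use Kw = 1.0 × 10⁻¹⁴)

For a conjugate pair Ka × Kb = Kw, so Ka = Kw/Kb = 1.0 × 10⁻¹⁴ / 1.69e-05 = 5.92e-10.

K_a = 5.92e-10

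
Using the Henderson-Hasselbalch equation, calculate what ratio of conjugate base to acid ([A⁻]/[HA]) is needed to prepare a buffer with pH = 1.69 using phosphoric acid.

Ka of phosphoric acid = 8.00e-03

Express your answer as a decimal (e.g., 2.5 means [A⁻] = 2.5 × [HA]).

pKa = -log(8.00e-03) = 2.0969. pH = pKa + log([A⁻]/[HA]), so log([A⁻]/[HA]) = pH − pKa = 1.69 − 2.0969 = -0.4069. [A⁻]/[HA] = 10^(-0.4069) = 0.392

[A⁻]/[HA] = 0.392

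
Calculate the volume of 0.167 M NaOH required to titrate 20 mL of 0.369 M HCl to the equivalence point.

At equivalence: moles acid = moles base. moles HCl = 0.369 × 20/1000 = 0.00738 mol. V_base = moles / 0.167 × 1000 = 44.2 mL.

V_{base} = 44.2 mL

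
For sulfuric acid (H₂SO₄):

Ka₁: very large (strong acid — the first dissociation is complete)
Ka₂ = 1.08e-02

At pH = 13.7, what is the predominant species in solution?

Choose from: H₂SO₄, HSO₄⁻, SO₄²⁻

The first dissociation is complete, so H₂SO₄ itself is never the predominant species in water; pKa₂ = -log(1.08e-02) = 1.97. For a polyprotic acid the predominant species crosses at each pKa: below pKa_n the protonated form dominates, above it the deprotonated form does. At pH = 13.7, the predominant species is SO₄²⁻.

SO₄²⁻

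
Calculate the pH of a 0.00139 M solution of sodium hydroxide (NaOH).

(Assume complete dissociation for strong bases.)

[OH⁻] = 0.00139 M for strong base. pOH = -log[OH⁻] = 2.86, pH = 14 - pOH

pH = 11.14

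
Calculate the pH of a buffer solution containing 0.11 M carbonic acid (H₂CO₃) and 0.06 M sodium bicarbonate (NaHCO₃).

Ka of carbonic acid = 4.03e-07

pKa = -log(4.03e-07) = 6.39. pH = pKa + log([A⁻]/[HA]) = 6.39 + log(0.06/0.11)

pH = 6.13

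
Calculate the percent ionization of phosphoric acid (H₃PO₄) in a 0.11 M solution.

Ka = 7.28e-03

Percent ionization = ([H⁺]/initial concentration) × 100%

Using Ka equilibrium: x² + Ka×x - Ka×C = 0. Solving: [H⁺] = 2.4892e-02. Percent = (2.4892e-02/0.11) × 100

Percent ionization = 22.6%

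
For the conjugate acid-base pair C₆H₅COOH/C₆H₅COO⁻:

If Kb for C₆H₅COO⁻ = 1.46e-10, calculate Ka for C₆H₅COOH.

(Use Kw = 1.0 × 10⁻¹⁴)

For a conjugate pair Ka × Kb = Kw, so Ka = Kw/Kb = 1.0 × 10⁻¹⁴ / 1.46e-10 = 6.85e-05.

K_a = 6.85e-05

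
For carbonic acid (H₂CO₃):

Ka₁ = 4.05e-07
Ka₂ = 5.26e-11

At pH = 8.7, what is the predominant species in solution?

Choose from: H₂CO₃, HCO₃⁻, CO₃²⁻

pKa₁ = 6.39, pKa₂ = 10.28. For a polyprotic acid the predominant species crosses at each pKa: below pKa_n the protonated form dominates, above it the deprotonated form does. At pH = 8.7, the predominant species is HCO₃⁻.

HCO₃⁻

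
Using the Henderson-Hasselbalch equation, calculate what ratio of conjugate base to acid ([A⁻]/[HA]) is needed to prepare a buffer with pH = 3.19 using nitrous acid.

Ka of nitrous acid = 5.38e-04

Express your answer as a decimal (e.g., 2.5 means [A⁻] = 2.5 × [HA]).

pKa = -log(5.38e-04) = 3.2692. pH = pKa + log([A⁻]/[HA]), so log([A⁻]/[HA]) = pH − pKa = 3.19 − 3.2692 = -0.0792. [A⁻]/[HA] = 10^(-0.0792) = 0.833

[A⁻]/[HA] = 0.833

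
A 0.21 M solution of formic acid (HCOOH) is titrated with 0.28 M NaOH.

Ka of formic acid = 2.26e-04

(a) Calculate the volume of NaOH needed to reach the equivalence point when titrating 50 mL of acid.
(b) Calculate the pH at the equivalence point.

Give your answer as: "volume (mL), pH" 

moles acid = 0.21 × 50/1000 = 0.0105 mol; V_base = moles/0.28 × 1000 = 37.5 mL. At equivalence only the conjugate base is present: [A⁻] = 0.0105/0.087 = 1.2000e-01 M. Kb = Kw/Ka = 4.42e-11; [OH⁻] = √(Kb × [A⁻]) = 2.3043e-06; pOH = 5.64; pH = 14 - pOH = 8.36.

V = 37.5 mL, pH = 8.36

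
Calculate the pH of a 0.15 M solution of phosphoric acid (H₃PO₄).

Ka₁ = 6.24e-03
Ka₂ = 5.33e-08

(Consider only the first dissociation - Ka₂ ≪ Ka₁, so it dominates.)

First dissociation dominates. From Ka₁ = [H⁺][HA⁻]/[H₂A], x² + Ka₁·x − Ka₁·C = 0 with C = 0.15 M and Ka₁ = 6.24e-03. Solving: [H⁺] = (−Ka₁ + √(Ka₁² + 4·Ka₁·C)) / 2 = 2.7633e-02 M. pH = -log(2.7633e-02) = 1.56.

pH = 1.56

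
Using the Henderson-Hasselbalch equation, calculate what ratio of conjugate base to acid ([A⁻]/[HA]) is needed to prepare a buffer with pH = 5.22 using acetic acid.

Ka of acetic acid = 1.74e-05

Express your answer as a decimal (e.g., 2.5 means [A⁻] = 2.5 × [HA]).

pKa = -log(1.74e-05) = 4.7595. pH = pKa + log([A⁻]/[HA]), so log([A⁻]/[HA]) = pH − pKa = 5.22 − 4.7595 = 0.4605. [A⁻]/[HA] = 10^(0.4605) = 2.89

[A⁻]/[HA] = 2.89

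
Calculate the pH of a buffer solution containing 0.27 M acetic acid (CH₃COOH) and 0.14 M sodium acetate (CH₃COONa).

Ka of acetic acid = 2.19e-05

pKa = -log(2.19e-05) = 4.66. pH = pKa + log([A⁻]/[HA]) = 4.66 + log(0.14/0.27)

pH = 4.37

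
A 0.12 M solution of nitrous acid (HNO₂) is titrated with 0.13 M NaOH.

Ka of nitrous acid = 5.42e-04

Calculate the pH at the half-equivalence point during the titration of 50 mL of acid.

At half-equivalence [HA] = [A⁻], so Henderson-Hasselbalch gives pH = pKa = -log(5.42e-04) = 3.27.

pH = pKa = 3.27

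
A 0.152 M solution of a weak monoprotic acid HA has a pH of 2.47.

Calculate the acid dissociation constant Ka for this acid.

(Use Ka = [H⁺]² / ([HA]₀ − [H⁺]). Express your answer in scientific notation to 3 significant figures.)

[H⁺] = 10^(−pH) = 10^(−2.47) = 3.388e-03 M. For HA ⇌ H⁺ + A⁻, Ka = [H⁺][A⁻]/[HA] = [H⁺]² / ([HA]₀ − [H⁺]) = (3.388e-03)² / (0.152 − 3.388e-03) = 7.73e-05.

K_a = 7.73e-05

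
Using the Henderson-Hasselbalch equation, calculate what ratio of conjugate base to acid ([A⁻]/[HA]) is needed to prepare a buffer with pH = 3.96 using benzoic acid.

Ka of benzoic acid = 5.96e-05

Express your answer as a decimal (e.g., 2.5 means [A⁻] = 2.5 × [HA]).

pKa = -log(5.96e-05) = 4.2248. pH = pKa + log([A⁻]/[HA]), so log([A⁻]/[HA]) = pH − pKa = 3.96 − 4.2248 = -0.2648. [A⁻]/[HA] = 10^(-0.2648) = 0.544

[A⁻]/[HA] = 0.544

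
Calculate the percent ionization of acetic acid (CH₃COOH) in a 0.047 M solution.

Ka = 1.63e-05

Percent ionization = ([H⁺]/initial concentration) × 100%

Using Ka equilibrium: x² + Ka×x - Ka×C = 0. Solving: [H⁺] = 8.6716e-04. Percent = (8.6716e-04/0.047) × 100

Percent ionization = 1.85%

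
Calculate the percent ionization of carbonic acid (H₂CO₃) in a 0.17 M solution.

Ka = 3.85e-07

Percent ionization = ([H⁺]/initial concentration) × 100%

Using Ka equilibrium: x² + Ka×x - Ka×C = 0. Solving: [H⁺] = 2.5564e-04. Percent = (2.5564e-04/0.17) × 100

Percent ionization = 0.15%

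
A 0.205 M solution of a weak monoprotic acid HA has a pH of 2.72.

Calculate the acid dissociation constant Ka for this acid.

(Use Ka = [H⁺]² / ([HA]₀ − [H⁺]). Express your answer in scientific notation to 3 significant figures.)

[H⁺] = 10^(−pH) = 10^(−2.72) = 1.905e-03 M. For HA ⇌ H⁺ + A⁻, Ka = [H⁺][A⁻]/[HA] = [H⁺]² / ([HA]₀ − [H⁺]) = (1.905e-03)² / (0.205 − 1.905e-03) = 1.79e-05.

K_a = 1.79e-05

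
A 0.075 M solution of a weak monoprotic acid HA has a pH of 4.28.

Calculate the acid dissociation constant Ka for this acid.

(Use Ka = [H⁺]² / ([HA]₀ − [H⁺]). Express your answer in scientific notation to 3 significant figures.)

[H⁺] = 10^(−pH) = 10^(−4.28) = 5.248e-05 M. For HA ⇌ H⁺ + A⁻, Ka = [H⁺][A⁻]/[HA] = [H⁺]² / ([HA]₀ − [H⁺]) = (5.248e-05)² / (0.075 − 5.248e-05) = 3.67e-08.

K_a = 3.67e-08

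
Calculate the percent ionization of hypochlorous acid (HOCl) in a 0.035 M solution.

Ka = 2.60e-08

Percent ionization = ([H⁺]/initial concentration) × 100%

Using Ka equilibrium: x² + Ka×x - Ka×C = 0. Solving: [H⁺] = 3.0153e-05. Percent = (3.0153e-05/0.035) × 100

Percent ionization = 0.0862%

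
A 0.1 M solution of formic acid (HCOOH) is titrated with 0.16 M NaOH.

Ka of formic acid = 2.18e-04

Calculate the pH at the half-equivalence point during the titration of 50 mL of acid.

At half-equivalence [HA] = [A⁻], so Henderson-Hasselbalch gives pH = pKa = -log(2.18e-04) = 3.66.

pH = pKa = 3.66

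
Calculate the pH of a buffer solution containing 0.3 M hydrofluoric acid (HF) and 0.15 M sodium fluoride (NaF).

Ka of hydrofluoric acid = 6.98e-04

pKa = -log(6.98e-04) = 3.16. pH = pKa + log([A⁻]/[HA]) = 3.16 + log(0.15/0.3)

pH = 2.86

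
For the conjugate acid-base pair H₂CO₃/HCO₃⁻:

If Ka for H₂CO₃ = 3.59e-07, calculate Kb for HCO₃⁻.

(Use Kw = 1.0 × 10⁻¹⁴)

For a conjugate pair Ka × Kb = Kw, so Kb = Kw/Ka = 1.0 × 10⁻¹⁴ / 3.59e-07 = 2.79e-08.

K_b = 2.79e-08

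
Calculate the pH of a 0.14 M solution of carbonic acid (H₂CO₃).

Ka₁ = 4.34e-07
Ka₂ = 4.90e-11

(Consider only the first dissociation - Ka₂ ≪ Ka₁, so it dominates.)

First dissociation dominates. From Ka₁ = [H⁺][HA⁻]/[H₂A], x² + Ka₁·x − Ka₁·C = 0 with C = 0.14 M and Ka₁ = 4.34e-07. Solving: [H⁺] = (−Ka₁ + √(Ka₁² + 4·Ka₁·C)) / 2 = 2.4628e-04 M. pH = -log(2.4628e-04) = 3.61.

pH = 3.61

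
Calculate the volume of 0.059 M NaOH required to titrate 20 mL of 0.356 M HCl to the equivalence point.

At equivalence: moles acid = moles base. moles HCl = 0.356 × 20/1000 = 0.00712 mol. V_base = moles / 0.059 × 1000 = 120.7 mL.

V_{base} = 120.7 mL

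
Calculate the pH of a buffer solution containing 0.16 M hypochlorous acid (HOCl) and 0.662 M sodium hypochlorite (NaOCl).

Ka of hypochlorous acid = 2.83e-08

pKa = -log(2.83e-08) = 7.55. pH = pKa + log([A⁻]/[HA]) = 7.55 + log(0.662/0.16)

pH = 8.16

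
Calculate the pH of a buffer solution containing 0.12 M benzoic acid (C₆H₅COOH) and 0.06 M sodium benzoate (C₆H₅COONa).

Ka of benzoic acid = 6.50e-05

pKa = -log(6.50e-05) = 4.19. pH = pKa + log([A⁻]/[HA]) = 4.19 + log(0.06/0.12)

pH = 3.89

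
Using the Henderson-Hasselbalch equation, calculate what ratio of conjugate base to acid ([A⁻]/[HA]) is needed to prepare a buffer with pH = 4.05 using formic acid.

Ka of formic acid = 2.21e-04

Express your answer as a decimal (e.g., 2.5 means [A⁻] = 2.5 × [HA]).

pKa = -log(2.21e-04) = 3.6556. pH = pKa + log([A⁻]/[HA]), so log([A⁻]/[HA]) = pH − pKa = 4.05 − 3.6556 = 0.3944. [A⁻]/[HA] = 10^(0.3944) = 2.48

[A⁻]/[HA] = 2.48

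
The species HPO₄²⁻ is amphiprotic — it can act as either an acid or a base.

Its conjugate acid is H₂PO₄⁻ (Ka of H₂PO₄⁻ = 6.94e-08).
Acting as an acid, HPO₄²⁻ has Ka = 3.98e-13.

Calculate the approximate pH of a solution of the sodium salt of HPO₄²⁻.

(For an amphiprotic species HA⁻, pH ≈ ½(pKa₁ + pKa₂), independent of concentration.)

pKa₁ = -log(6.94e-08) = 7.16; pKa₂ = -log(3.98e-13) = 12.40. For an amphiprotic species, pH ≈ ½(pKa₁ + pKa₂) = ½(7.16 + 12.40) = 9.78.

pH = 9.78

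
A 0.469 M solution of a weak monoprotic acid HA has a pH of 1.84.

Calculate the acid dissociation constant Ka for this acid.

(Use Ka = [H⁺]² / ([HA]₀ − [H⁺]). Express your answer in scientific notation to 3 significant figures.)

[H⁺] = 10^(−pH) = 10^(−1.84) = 1.445e-02 M. For HA ⇌ H⁺ + A⁻, Ka = [H⁺][A⁻]/[HA] = [H⁺]² / ([HA]₀ − [H⁺]) = (1.445e-02)² / (0.469 − 1.445e-02) = 4.60e-04.

K_a = 4.60e-04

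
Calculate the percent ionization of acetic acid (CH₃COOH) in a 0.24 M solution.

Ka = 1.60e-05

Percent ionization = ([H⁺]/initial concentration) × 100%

Using Ka equilibrium: x² + Ka×x - Ka×C = 0. Solving: [H⁺] = 1.9516e-03. Percent = (1.9516e-03/0.24) × 100

Percent ionization = 0.813%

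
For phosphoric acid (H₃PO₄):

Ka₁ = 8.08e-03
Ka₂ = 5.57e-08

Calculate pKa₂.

pKa₂ = -log(Ka₂) = -log(5.57e-08) = 7.25.

pK_{a2} = 7.25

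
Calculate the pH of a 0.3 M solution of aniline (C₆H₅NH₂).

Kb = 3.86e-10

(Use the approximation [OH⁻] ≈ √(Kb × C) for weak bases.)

[OH⁻] = √(Kb × C) = √(3.86e-10 × 0.3) = 1.0761e-05. pOH = 4.97, pH = 14 - pOH

pH = 9.03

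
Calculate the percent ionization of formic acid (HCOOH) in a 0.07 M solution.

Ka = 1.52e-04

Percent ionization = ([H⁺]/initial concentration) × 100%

Using Ka equilibrium: x² + Ka×x - Ka×C = 0. Solving: [H⁺] = 3.1868e-03. Percent = (3.1868e-03/0.07) × 100

Percent ionization = 4.55%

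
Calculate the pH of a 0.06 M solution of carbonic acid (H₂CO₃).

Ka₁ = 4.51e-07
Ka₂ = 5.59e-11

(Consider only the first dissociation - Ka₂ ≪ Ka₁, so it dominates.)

First dissociation dominates. From Ka₁ = [H⁺][HA⁻]/[H₂A], x² + Ka₁·x − Ka₁·C = 0 with C = 0.06 M and Ka₁ = 4.51e-07. Solving: [H⁺] = (−Ka₁ + √(Ka₁² + 4·Ka₁·C)) / 2 = 1.6427e-04 M. pH = -log(1.6427e-04) = 3.78.

pH = 3.78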